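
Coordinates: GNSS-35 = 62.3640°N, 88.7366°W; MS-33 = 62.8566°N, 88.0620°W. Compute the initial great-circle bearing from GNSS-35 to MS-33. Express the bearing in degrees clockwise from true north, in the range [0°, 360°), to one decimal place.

31.9°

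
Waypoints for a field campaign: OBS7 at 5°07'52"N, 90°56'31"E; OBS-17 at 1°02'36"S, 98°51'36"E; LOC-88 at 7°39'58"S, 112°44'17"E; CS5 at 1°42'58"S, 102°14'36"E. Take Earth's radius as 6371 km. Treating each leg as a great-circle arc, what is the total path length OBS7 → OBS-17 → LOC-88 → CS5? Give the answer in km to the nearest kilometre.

4158 km

OBS7: φ = +5.13111°, λ = +90.94194°
OBS-17: φ = -1.04333°, λ = +98.86000°
LOC-88: φ = -7.66611°, λ = +112.73806°
CS5: φ = -1.71611°, λ = +102.24333°
OBS7→OBS-17: c = 0.175124 rad, d = 1115.72 km
OBS-17→LOC-88: c = 0.267627 rad, d = 1705.05 km
LOC-88→CS5: c = 0.209950 rad, d = 1337.59 km
Total = 1115.72 + 1705.05 + 1337.59 = 4158.36 km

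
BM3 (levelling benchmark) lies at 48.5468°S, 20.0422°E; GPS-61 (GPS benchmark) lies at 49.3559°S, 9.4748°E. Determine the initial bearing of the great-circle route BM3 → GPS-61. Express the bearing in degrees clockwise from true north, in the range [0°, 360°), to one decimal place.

Δλ = -10.5674°
y = sin Δλ · cos φ₂ = -0.119454
x = cos φ₁ sin φ₂ − sin φ₁ cos φ₂ cos Δλ = -0.022401
θ = atan2(y, x) = -100.6211° → 259.3789° (mod 360°)

259.4°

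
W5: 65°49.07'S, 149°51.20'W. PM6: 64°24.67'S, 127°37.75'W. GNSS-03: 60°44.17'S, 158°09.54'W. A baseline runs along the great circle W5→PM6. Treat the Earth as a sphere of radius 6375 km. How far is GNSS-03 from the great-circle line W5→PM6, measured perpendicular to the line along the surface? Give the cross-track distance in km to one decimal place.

W5: φ = -65.81783°, λ = -149.85333°
PM6: φ = -64.41117°, λ = -127.62917°
GNSS-03: φ = -60.73617°, λ = -158.15900°
δ₁₃ = central angle W5→GNSS-03 = 0.109881 rad  (haversine)
θ₁₃ = bearing W5→GNSS-03 = 319.914°,  θ₁₂ = bearing W5→PM6 = 91.656°
dₓₜ = R·arcsin(sin δ₁₃ · sin(θ₁₃ − θ₁₂)) = 6375·arcsin(0.10966·sin(228.258°)) = -522.206 km
|dₓₜ| = 522.206 km

522.2 km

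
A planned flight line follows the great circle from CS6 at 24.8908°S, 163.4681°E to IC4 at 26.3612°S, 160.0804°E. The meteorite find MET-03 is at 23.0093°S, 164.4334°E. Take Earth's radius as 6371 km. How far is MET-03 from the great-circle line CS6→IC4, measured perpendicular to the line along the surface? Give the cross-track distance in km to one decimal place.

143.0 km

δ₁₃ = central angle CS6→MET-03 = 0.036268 rad  (haversine)
θ₁₃ = bearing CS6→MET-03 = 25.318°,  θ₁₂ = bearing CS6→IC4 = 243.569°
dₓₜ = R·arcsin(sin δ₁₃ · sin(θ₁₃ − θ₁₂)) = 6371·arcsin(0.03626·sin(-218.250°)) = 143.033 km
|dₓₜ| = 143.033 km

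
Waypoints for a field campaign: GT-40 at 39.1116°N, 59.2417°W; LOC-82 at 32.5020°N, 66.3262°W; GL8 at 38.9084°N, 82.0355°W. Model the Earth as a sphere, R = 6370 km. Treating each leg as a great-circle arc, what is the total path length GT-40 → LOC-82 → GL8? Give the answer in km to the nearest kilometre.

2557 km

GT-40→LOC-82: c = 0.152743 rad, d = 972.97 km
LOC-82→GL8: c = 0.248663 rad, d = 1583.98 km
Total = 972.97 + 1583.98 = 2556.96 km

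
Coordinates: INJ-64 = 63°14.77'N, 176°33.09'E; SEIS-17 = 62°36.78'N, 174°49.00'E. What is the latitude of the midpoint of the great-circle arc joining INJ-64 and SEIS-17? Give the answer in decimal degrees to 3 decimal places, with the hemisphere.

INJ-64: φ = +63.24617°, λ = +176.55150°
SEIS-17: φ = +62.61300°, λ = +174.81667°
Bx = cos φ₂ cos Δλ = 0.459787,  By = cos φ₂ sin Δλ = -0.013926
φₘ = atan2(sin φ₁ + sin φ₂, √((cos φ₁ + Bx)² + By²)) = 62.93224°
λₘ = λ₁ + atan2(By, cos φ₁ + Bx) = 175.67470°

62.932°N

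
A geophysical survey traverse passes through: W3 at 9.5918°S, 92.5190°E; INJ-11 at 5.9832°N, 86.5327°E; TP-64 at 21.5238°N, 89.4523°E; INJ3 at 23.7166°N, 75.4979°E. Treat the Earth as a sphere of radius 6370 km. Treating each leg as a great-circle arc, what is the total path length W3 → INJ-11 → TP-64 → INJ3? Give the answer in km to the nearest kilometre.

5062 km

W3→INJ-11: c = 0.291088 rad, d = 1854.23 km
INJ-11→TP-64: c = 0.275681 rad, d = 1756.09 km
TP-64→INJ3: c = 0.227947 rad, d = 1452.02 km
Total = 1854.23 + 1756.09 + 1452.02 = 5062.35 km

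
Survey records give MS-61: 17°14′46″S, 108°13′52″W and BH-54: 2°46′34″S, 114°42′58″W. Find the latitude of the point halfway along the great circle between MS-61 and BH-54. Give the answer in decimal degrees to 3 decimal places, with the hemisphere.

MS-61: φ = -17.24611°, λ = -108.23111°
BH-54: φ = -2.77611°, λ = -114.71611°
Bx = cos φ₂ cos Δλ = 0.992435,  By = cos φ₂ sin Δλ = -0.112811
φₘ = atan2(sin φ₁ + sin φ₂, √((cos φ₁ + Bx)² + By²)) = -10.02683°
λₘ = λ₁ + atan2(By, cos φ₁ + Bx) = -111.54635°

10.027°S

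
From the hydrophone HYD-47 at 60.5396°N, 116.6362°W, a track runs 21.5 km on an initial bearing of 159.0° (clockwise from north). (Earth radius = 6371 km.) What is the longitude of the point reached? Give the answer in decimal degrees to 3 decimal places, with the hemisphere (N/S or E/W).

δ = d/R = 21.5/6371 = 0.003375 rad
φ₂ = arcsin(sin φ₁ cos δ + cos φ₁ sin δ cos θ)
   = arcsin(0.87070·0.99999 + 0.49182·0.00337·-0.93358) = 60.35901°
λ₂ = λ₁ + atan2(sin θ sin δ cos φ₁, cos δ − sin φ₁ sin φ₂) = -116.49609°

116.496°W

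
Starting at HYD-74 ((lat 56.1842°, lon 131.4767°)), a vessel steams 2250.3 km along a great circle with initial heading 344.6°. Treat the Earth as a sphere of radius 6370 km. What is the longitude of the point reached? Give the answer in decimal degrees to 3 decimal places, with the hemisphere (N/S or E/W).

110.924°E

δ = d/R = 2250.3/6370 = 0.353265 rad
φ₂ = arcsin(sin φ₁ cos δ + cos φ₁ sin δ cos θ)
   = arcsin(0.83083·0.93825 + 0.55652·0.34596·0.96410) = 74.82915°
λ₂ = λ₁ + atan2(sin θ sin δ cos φ₁, cos δ − sin φ₁ sin φ₂) = 110.92432°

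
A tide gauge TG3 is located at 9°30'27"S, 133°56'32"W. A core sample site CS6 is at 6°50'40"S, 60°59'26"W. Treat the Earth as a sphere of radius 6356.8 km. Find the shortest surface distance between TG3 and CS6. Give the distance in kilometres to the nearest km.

8003 km

TG3: φ = -9.50750°, λ = -133.94222°
CS6: φ = -6.84444°, λ = -60.99056°
Δφ = 2.6631°,  Δλ = 72.9517°
a = sin²(Δφ/2) + cos φ₁ cos φ₂ sin²(Δλ/2) = 0.346612
c = 2·arcsin(√a) = 1.258993 rad = 72.1350°
d = R·c = 6356.8 × 1.258993 = 8003.2 km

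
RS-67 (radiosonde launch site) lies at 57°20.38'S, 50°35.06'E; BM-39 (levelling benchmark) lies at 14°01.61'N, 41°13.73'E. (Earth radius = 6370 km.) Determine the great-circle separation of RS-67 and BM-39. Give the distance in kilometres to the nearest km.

RS-67: φ = -57.33967°, λ = +50.58433°
BM-39: φ = +14.02683°, λ = +41.22883°
Δφ = 71.3665°,  Δλ = -9.3555°
a = sin²(Δφ/2) + cos φ₁ cos φ₂ sin²(Δλ/2) = 0.343725
c = 2·arcsin(√a) = 1.252921 rad = 71.7871°
d = R·c = 6370 × 1.252921 = 7981.1 km

7981 km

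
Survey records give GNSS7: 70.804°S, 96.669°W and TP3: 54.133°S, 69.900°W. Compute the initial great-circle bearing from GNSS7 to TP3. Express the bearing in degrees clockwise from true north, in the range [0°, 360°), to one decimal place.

49.2°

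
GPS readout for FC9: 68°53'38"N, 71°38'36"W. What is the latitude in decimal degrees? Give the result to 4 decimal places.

68° + 53′/60 + 38″/3600 = 68 + 0.88333 + 0.01056 = 68.8939°

68.8939°N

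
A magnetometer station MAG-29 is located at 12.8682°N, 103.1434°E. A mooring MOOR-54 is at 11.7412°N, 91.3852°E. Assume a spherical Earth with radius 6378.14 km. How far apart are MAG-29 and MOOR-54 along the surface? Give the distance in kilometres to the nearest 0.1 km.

1284.9 km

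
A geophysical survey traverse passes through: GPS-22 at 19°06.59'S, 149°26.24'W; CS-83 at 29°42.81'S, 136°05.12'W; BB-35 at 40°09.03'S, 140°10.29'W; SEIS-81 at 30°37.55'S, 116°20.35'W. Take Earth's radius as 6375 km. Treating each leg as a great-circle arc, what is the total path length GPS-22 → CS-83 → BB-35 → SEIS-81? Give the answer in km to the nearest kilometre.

5409 km

GPS-22: φ = -19.10983°, λ = -149.43733°
CS-83: φ = -29.71350°, λ = -136.08533°
BB-35: φ = -40.15050°, λ = -140.17150°
SEIS-81: φ = -30.62583°, λ = -116.33917°
GPS-22→CS-83: c = 0.281135 rad, d = 1792.24 km
CS-83→BB-35: c = 0.191251 rad, d = 1219.23 km
BB-35→SEIS-81: c = 0.376028 rad, d = 2397.18 km
Total = 1792.24 + 1219.23 + 2397.18 = 5408.64 km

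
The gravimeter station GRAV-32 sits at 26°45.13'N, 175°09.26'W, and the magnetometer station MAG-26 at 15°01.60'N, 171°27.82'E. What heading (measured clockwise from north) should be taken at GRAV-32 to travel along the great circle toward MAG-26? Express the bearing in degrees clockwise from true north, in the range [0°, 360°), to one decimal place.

229.4°

GRAV-32: φ = +26.75217°, λ = -175.15433°
MAG-26: φ = +15.02667°, λ = +171.46367°
Δλ = -13.3820°
y = sin Δλ · cos φ₂ = -0.223528
x = cos φ₁ sin φ₂ − sin φ₁ cos φ₂ cos Δλ = -0.191419
θ = atan2(y, x) = -130.5752° → 229.4248° (mod 360°)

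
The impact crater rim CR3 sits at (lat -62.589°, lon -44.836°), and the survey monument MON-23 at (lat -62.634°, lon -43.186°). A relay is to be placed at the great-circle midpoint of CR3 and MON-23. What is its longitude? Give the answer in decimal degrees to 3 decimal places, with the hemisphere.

Bx = cos φ₂ cos Δλ = 0.459482,  By = cos φ₂ sin Δλ = 0.013236
φₘ = atan2(sin φ₁ + sin φ₂, √((cos φ₁ + Bx)² + By²)) = -62.61393°
λₘ = λ₁ + atan2(By, cos φ₁ + Bx) = -44.01163°

44.012°W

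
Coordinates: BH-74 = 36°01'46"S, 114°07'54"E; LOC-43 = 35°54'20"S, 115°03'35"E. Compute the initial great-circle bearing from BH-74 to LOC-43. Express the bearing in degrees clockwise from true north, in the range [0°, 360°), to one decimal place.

BH-74: φ = -36.02944°, λ = +114.13167°
LOC-43: φ = -35.90556°, λ = +115.05972°
Δλ = 0.9281°
y = sin Δλ · cos φ₂ = 0.013119
x = cos φ₁ sin φ₂ − sin φ₁ cos φ₂ cos Δλ = 0.002100
θ = atan2(y, x) = 80.9068° → 80.9068° (mod 360°)

80.9°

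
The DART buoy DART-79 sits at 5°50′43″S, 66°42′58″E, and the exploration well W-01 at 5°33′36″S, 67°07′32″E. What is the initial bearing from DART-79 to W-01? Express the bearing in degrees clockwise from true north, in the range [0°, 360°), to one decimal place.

55.0°

DART-79: φ = -5.84528°, λ = +66.71611°
W-01: φ = -5.56000°, λ = +67.12556°
Δλ = 0.4094°
y = sin Δλ · cos φ₂ = 0.007112
x = cos φ₁ sin φ₂ − sin φ₁ cos φ₂ cos Δλ = 0.004976
θ = atan2(y, x) = 55.0204° → 55.0204° (mod 360°)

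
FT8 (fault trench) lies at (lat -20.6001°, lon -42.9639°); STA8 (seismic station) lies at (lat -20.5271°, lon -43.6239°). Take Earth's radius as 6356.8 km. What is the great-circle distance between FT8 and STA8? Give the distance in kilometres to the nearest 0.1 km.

69.0 km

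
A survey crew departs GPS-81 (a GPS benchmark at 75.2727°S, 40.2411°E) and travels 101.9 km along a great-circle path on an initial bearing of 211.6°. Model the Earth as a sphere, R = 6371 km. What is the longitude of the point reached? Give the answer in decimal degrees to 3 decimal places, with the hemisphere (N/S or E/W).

38.250°E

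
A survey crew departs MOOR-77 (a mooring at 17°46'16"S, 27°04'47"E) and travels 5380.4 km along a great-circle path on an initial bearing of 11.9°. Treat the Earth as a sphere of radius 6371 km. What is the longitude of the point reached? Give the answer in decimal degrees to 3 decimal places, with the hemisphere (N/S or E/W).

37.293°E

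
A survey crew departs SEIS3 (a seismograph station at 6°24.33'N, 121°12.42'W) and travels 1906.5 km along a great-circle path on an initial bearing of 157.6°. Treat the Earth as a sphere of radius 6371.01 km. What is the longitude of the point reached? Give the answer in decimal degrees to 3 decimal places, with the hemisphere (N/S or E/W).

114.668°W

SEIS3: φ = +6.40550°, λ = -121.20700°
δ = d/R = 1906.5/6371.01 = 0.299246 rad
φ₂ = arcsin(sin φ₁ cos δ + cos φ₁ sin δ cos θ)
   = arcsin(0.11156·0.95556 + 0.99376·0.29480·-0.92455) = -9.45357°
λ₂ = λ₁ + atan2(sin θ sin δ cos φ₁, cos δ − sin φ₁ sin φ₂) = -114.66761°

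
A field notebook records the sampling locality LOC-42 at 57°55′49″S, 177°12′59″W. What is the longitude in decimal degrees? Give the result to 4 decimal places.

177.2164°W

177° + 12′/60 + 59″/3600 = 177 + 0.20000 + 0.01639 = 177.2164°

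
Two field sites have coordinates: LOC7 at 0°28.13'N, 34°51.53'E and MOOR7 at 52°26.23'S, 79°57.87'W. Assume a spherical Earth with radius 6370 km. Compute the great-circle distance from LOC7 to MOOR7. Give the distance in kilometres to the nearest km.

11697 km

LOC7: φ = +0.46883°, λ = +34.85883°
MOOR7: φ = -52.43717°, λ = -79.96450°
Δφ = -52.9060°,  Δλ = -114.8233°
a = sin²(Δφ/2) + cos φ₁ cos φ₂ sin²(Δλ/2) = 0.631207
c = 2·arcsin(√a) = 1.836319 rad = 105.2134°
d = R·c = 6370 × 1.836319 = 11697.4 km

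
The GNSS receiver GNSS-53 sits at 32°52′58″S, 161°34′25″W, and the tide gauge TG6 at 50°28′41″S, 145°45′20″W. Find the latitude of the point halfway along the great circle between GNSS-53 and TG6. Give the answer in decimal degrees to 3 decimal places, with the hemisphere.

41.947°S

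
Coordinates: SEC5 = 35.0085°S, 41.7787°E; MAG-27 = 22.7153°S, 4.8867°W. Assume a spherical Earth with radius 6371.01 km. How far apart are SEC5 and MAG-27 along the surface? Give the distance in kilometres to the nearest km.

4700 km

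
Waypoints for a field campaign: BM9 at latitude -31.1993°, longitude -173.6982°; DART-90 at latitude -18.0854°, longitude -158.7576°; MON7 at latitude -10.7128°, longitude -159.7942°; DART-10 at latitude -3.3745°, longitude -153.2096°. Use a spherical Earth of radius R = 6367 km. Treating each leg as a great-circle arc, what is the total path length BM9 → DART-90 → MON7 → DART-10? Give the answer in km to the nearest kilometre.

4012 km

BM9→DART-90: c = 0.328793 rad, d = 2093.43 km
DART-90→MON7: c = 0.129862 rad, d = 826.83 km
MON7→DART-10: c = 0.171446 rad, d = 1091.60 km
Total = 2093.43 + 826.83 + 1091.60 = 4011.86 km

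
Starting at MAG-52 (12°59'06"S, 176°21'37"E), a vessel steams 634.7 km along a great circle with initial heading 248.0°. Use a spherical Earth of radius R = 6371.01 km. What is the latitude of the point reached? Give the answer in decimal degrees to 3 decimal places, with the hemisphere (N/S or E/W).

MAG-52: φ = -12.98500°, λ = +176.36028°
δ = d/R = 634.7/6371.01 = 0.099623 rad
φ₂ = arcsin(sin φ₁ cos δ + cos φ₁ sin δ cos θ)
   = arcsin(-0.22470·0.99504 + 0.97443·0.09946·-0.37461) = -15.06335°
λ₂ = λ₁ + atan2(sin θ sin δ cos φ₁, cos δ − sin φ₁ sin φ₂) = 170.88032°

15.063°S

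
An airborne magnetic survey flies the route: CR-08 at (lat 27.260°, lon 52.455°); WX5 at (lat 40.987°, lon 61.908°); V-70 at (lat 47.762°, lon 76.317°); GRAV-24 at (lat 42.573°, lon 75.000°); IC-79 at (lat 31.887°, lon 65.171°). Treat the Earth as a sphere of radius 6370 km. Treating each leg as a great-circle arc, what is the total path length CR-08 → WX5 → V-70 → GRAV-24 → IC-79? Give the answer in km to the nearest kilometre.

CR-08→WX5: c = 0.275367 rad, d = 1754.09 km
WX5→V-70: c = 0.214629 rad, d = 1367.18 km
V-70→GRAV-24: c = 0.092000 rad, d = 586.04 km
GRAV-24→IC-79: c = 0.230816 rad, d = 1470.30 km
Total = 1754.09 + 1367.18 + 586.04 + 1470.30 = 5177.61 km

5178 km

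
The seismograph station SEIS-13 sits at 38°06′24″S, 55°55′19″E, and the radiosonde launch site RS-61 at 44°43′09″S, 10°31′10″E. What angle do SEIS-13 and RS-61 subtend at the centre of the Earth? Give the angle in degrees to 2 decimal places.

34.23°

SEIS-13: φ = -38.10667°, λ = +55.92194°
RS-61: φ = -44.71917°, λ = +10.51944°
Δφ = -6.6125°,  Δλ = -45.4025°
a = sin²(Δφ/2) + cos φ₁ cos φ₂ sin²(Δλ/2) = 0.086600
c = 2·arcsin(√a) = 0.597403 rad = 34.2287°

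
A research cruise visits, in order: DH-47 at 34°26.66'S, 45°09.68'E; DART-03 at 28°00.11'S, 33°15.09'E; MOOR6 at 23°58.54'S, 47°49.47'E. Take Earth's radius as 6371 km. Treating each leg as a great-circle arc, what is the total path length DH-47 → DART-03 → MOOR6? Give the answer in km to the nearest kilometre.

DH-47: φ = -34.44433°, λ = +45.16133°
DART-03: φ = -28.00183°, λ = +33.25150°
MOOR6: φ = -23.97567°, λ = +47.82450°
DH-47→DART-03: c = 0.210096 rad, d = 1338.52 km
DART-03→MOOR6: c = 0.238992 rad, d = 1522.62 km
Total = 1338.52 + 1522.62 = 2861.14 km

2861 km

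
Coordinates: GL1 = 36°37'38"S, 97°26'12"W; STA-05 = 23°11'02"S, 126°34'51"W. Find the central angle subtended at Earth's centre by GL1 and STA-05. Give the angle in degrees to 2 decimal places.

GL1: φ = -36.62722°, λ = -97.43667°
STA-05: φ = -23.18389°, λ = -126.58083°
Δφ = 13.4433°,  Δλ = -29.1442°
a = sin²(Δφ/2) + cos φ₁ cos φ₂ sin²(Δλ/2) = 0.060399
c = 2·arcsin(√a) = 0.496612 rad = 28.4537°

28.45°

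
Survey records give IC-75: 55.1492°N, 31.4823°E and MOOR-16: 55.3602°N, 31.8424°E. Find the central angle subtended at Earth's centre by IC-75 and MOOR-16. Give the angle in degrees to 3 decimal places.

Δφ = 0.2110°,  Δλ = 0.3601°
a = sin²(Δφ/2) + cos φ₁ cos φ₂ sin²(Δλ/2) = 0.000007
c = 2·arcsin(√a) = 0.005137 rad = 0.2943°

0.294°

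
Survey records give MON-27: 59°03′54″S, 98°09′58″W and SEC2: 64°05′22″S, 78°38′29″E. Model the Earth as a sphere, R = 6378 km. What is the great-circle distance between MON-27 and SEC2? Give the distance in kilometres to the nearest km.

6325 km

MON-27: φ = -59.06500°, λ = -98.16611°
SEC2: φ = -64.08944°, λ = +78.64139°
Δφ = -5.0244°,  Δλ = 176.8075°
a = sin²(Δφ/2) + cos φ₁ cos φ₂ sin²(Δλ/2) = 0.226377
c = 2·arcsin(√a) = 0.991726 rad = 56.8217°
d = R·c = 6378 × 0.991726 = 6325.2 km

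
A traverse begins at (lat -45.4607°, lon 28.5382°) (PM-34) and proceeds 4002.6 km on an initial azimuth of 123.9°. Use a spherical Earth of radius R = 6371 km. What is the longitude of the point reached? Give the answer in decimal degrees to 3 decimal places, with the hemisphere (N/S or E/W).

84.154°E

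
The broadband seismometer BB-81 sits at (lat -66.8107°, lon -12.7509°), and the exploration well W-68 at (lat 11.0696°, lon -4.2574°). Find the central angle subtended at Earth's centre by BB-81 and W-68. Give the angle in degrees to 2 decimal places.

78.13°

Δφ = 77.8803°,  Δλ = 8.4935°
a = sin²(Δφ/2) + cos φ₁ cos φ₂ sin²(Δλ/2) = 0.397142
c = 2·arcsin(√a) = 1.363601 rad = 78.1286°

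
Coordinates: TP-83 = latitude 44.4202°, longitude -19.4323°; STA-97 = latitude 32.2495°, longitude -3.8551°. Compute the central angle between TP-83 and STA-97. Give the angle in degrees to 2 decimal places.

17.19°

Δφ = -12.1707°,  Δλ = 15.5772°
a = sin²(Δφ/2) + cos φ₁ cos φ₂ sin²(Δλ/2) = 0.022332
c = 2·arcsin(√a) = 0.299998 rad = 17.1886°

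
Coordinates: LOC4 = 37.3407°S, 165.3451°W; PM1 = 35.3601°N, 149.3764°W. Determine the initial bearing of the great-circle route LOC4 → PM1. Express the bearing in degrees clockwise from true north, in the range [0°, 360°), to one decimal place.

13.5°

Δλ = 15.9687°
y = sin Δλ · cos φ₂ = 0.224363
x = cos φ₁ sin φ₂ − sin φ₁ cos φ₂ cos Δλ = 0.935677
θ = atan2(y, x) = 13.4842° → 13.4842° (mod 360°)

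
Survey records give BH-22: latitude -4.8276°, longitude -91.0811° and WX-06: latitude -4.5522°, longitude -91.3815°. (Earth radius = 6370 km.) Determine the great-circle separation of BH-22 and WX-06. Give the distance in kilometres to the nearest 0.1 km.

45.2 km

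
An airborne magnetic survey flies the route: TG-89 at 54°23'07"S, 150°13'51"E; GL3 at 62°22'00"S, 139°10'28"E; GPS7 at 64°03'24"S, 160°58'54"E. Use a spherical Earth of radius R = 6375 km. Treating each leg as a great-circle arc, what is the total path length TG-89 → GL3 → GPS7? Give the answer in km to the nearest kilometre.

TG-89: φ = -54.38528°, λ = +150.23083°
GL3: φ = -62.36667°, λ = +139.17444°
GPS7: φ = -64.05667°, λ = +160.98167°
TG-89→GL3: c = 0.171675 rad, d = 1094.43 km
GL3→GPS7: c = 0.173163 rad, d = 1103.92 km
Total = 1094.43 + 1103.92 = 2198.34 km

2198 km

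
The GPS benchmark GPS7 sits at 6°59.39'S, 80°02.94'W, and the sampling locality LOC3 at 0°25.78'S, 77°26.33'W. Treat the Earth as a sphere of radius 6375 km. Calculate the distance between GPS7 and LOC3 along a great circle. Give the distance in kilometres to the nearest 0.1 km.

GPS7: φ = -6.98983°, λ = -80.04900°
LOC3: φ = -0.42967°, λ = -77.43883°
Δφ = 6.5602°,  Δλ = 2.6102°
a = sin²(Δφ/2) + cos φ₁ cos φ₂ sin²(Δλ/2) = 0.003789
c = 2·arcsin(√a) = 0.123182 rad = 7.0578°
d = R·c = 6375 × 0.123182 = 785.3 km

785.3 km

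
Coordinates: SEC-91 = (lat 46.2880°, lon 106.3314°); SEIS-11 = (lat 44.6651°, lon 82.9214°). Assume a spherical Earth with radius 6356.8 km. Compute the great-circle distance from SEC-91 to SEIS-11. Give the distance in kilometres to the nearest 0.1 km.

Δφ = -1.6229°,  Δλ = -23.4100°
a = sin²(Δφ/2) + cos φ₁ cos φ₂ sin²(Δλ/2) = 0.020429
c = 2·arcsin(√a) = 0.286840 rad = 16.4347°
d = R·c = 6356.8 × 0.286840 = 1823.4 km

1823.4 km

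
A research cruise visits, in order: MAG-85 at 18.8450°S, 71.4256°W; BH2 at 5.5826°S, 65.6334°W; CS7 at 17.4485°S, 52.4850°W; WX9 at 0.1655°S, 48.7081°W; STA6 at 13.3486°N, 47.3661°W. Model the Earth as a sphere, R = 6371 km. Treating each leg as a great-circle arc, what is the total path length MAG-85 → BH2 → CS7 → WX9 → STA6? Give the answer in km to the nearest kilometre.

7024 km

MAG-85→BH2: c = 0.251579 rad, d = 1602.81 km
BH2→CS7: c = 0.305354 rad, d = 1945.41 km
CS7→WX9: c = 0.308543 rad, d = 1965.73 km
WX9→STA6: c = 0.237005 rad, d = 1509.96 km
Total = 1602.81 + 1945.41 + 1965.73 + 1509.96 = 7023.90 km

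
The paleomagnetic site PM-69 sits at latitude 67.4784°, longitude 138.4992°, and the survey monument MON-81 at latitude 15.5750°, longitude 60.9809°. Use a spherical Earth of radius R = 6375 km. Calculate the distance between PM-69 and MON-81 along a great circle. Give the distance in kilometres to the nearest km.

7885 km

Δφ = -51.9034°,  Δλ = -77.5183°
a = sin²(Δφ/2) + cos φ₁ cos φ₂ sin²(Δλ/2) = 0.336117
c = 2·arcsin(√a) = 1.236858 rad = 70.8667°
d = R·c = 6375 × 1.236858 = 7885.0 km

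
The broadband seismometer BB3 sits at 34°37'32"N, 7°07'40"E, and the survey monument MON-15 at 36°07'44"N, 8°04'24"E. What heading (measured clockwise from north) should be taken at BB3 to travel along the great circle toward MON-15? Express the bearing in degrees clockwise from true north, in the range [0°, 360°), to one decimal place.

BB3: φ = +34.62556°, λ = +7.12778°
MON-15: φ = +36.12889°, λ = +8.07333°
Δλ = 0.9456°
y = sin Δλ · cos φ₂ = 0.013329
x = cos φ₁ sin φ₂ − sin φ₁ cos φ₂ cos Δλ = 0.026298
θ = atan2(y, x) = 26.8779° → 26.8779° (mod 360°)

26.9°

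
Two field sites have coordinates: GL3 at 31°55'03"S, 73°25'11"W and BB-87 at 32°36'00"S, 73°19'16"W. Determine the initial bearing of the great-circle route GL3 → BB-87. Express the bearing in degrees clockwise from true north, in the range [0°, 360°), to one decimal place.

GL3: φ = -31.91750°, λ = -73.41972°
BB-87: φ = -32.60000°, λ = -73.32111°
Δλ = 0.0986°
y = sin Δλ · cos φ₂ = 0.001450
x = cos φ₁ sin φ₂ − sin φ₁ cos φ₂ cos Δλ = -0.011912
θ = atan2(y, x) = 173.0602° → 173.0602° (mod 360°)

173.1°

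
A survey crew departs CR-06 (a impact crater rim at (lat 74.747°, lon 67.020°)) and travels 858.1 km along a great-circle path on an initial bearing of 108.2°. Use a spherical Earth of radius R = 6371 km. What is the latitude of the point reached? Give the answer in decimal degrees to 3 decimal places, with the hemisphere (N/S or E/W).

δ = d/R = 858.1/6371 = 0.134688 rad
φ₂ = arcsin(sin φ₁ cos δ + cos φ₁ sin δ cos θ)
   = arcsin(0.96477·0.99094 + 0.26308·0.13428·-0.31233) = 70.90929°
λ₂ = λ₁ + atan2(sin θ sin δ cos φ₁, cos δ − sin φ₁ sin φ₂) = 89.97612°

70.909°N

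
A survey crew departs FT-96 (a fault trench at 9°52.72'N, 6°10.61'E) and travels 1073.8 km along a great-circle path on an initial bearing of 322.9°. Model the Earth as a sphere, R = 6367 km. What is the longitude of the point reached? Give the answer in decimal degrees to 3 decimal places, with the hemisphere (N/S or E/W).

0.082°E

FT-96: φ = +9.87867°, λ = +6.17683°
δ = d/R = 1073.8/6367 = 0.168651 rad
φ₂ = arcsin(sin φ₁ cos δ + cos φ₁ sin δ cos θ)
   = arcsin(0.17156·0.98581 + 0.98517·0.16785·0.79758) = 17.51886°
λ₂ = λ₁ + atan2(sin θ sin δ cos φ₁, cos δ − sin φ₁ sin φ₂) = 0.08199°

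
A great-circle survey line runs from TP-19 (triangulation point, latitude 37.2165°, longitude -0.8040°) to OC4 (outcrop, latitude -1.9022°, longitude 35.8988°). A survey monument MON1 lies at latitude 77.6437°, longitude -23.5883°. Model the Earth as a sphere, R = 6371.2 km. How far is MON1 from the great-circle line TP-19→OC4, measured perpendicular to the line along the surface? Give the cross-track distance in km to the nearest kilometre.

δ₁₃ = central angle TP-19→MON1 = 0.725854 rad  (haversine)
θ₁₃ = bearing TP-19→MON1 = 352.828°,  θ₁₂ = bearing TP-19→OC4 = 130.551°
dₓₜ = R·arcsin(sin δ₁₃ · sin(θ₁₃ − θ₁₂)) = 6371.2·arcsin(0.66377·sin(222.277°)) = -2949.157 km
|dₓₜ| = 2949.157 km

2949 km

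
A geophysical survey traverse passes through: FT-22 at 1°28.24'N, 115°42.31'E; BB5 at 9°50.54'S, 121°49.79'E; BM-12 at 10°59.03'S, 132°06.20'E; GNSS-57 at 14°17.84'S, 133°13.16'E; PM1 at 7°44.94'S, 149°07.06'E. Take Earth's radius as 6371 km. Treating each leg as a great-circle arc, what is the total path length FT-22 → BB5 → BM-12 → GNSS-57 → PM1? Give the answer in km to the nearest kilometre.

4828 km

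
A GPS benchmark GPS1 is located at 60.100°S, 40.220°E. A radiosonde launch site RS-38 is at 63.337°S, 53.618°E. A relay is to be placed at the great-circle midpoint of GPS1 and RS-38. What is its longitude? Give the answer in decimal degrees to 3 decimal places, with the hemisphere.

46.566°E

Bx = cos φ₂ cos Δλ = 0.436529,  By = cos φ₂ sin Δλ = 0.103980
φₘ = atan2(sin φ₁ + sin φ₂, √((cos φ₁ + Bx)² + By²)) = -61.88151°
λₘ = λ₁ + atan2(By, cos φ₁ + Bx) = 46.56558°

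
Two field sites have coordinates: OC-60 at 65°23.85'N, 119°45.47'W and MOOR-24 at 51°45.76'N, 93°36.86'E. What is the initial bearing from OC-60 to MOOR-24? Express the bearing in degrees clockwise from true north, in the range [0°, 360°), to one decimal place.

OC-60: φ = +65.39750°, λ = -119.75783°
MOOR-24: φ = +51.76267°, λ = +93.61433°
Δλ = -146.6278°
y = sin Δλ · cos φ₂ = -0.340453
x = cos φ₁ sin φ₂ − sin φ₁ cos φ₂ cos Δλ = 0.796948
θ = atan2(y, x) = -23.1320° → 336.8680° (mod 360°)

336.9°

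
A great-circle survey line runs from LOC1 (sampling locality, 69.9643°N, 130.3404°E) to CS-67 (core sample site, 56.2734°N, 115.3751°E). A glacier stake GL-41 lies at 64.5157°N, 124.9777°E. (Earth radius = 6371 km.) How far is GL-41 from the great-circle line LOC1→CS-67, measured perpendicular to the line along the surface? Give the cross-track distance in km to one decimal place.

δ₁₃ = central angle LOC1→GL-41 = 0.101665 rad  (haversine)
θ₁₃ = bearing LOC1→GL-41 = 203.342°,  θ₁₂ = bearing LOC1→CS-67 = 213.214°
dₓₜ = R·arcsin(sin δ₁₃ · sin(θ₁₃ − θ₁₂)) = 6371·arcsin(0.10149·sin(-9.872°)) = -110.858 km
|dₓₜ| = 110.858 km

110.9 km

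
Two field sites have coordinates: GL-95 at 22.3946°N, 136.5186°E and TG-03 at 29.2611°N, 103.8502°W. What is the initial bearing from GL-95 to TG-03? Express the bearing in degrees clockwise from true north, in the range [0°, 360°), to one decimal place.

Δλ = 119.6312°
y = sin Δλ · cos φ₂ = 0.758314
x = cos φ₁ sin φ₂ − sin φ₁ cos φ₂ cos Δλ = 0.616256
θ = atan2(y, x) = 50.9004° → 50.9004° (mod 360°)

50.9°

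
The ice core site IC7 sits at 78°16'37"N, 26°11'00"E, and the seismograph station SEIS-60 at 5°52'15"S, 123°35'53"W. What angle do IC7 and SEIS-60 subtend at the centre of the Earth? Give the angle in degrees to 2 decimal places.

IC7: φ = +78.27694°, λ = +26.18333°
SEIS-60: φ = -5.87083°, λ = -123.59806°
Δφ = -84.1478°,  Δλ = -149.7814°
a = sin²(Δφ/2) + cos φ₁ cos φ₂ sin²(Δλ/2) = 0.637402
c = 2·arcsin(√a) = 1.849181 rad = 105.9503°

105.95°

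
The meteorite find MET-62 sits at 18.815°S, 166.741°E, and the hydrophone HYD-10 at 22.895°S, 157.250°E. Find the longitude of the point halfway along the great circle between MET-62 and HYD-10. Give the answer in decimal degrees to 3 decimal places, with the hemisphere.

162.060°E

Bx = cos φ₂ cos Δλ = 0.908609,  By = cos φ₂ sin Δλ = -0.151902
φₘ = atan2(sin φ₁ + sin φ₂, √((cos φ₁ + Bx)² + By²)) = -20.92053°
λₘ = λ₁ + atan2(By, cos φ₁ + Bx) = 162.06004°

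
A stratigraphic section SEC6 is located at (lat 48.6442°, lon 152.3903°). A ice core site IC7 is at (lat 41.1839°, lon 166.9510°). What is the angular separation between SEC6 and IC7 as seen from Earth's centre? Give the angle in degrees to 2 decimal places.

12.69°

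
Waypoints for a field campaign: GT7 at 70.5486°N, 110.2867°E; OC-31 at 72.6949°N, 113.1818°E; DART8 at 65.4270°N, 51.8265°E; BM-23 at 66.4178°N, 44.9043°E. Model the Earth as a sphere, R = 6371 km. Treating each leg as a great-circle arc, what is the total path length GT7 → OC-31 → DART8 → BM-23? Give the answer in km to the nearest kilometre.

3032 km

GT7→OC-31: c = 0.040696 rad, d = 259.27 km
OC-31→DART8: c = 0.382954 rad, d = 2439.80 km
DART8→BM-23: c = 0.052202 rad, d = 332.58 km
Total = 259.27 + 2439.80 + 332.58 = 3031.66 km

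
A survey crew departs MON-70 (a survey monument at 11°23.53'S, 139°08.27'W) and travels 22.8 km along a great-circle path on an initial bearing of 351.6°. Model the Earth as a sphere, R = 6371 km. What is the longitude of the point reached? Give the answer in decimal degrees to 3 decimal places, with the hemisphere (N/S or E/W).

MON-70: φ = -11.39217°, λ = -139.13783°
δ = d/R = 22.8/6371 = 0.003579 rad
φ₂ = arcsin(sin φ₁ cos δ + cos φ₁ sin δ cos θ)
   = arcsin(-0.19752·0.99999 + 0.98030·0.00358·0.98927) = -11.18932°
λ₂ = λ₁ + atan2(sin θ sin δ cos φ₁, cos δ − sin φ₁ sin φ₂) = -139.16837°

139.168°W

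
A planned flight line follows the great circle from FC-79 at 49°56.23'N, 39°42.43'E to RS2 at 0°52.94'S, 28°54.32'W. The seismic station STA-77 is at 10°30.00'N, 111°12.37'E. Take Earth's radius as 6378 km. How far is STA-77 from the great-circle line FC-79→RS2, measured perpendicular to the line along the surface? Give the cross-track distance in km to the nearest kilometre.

2572 km

FC-79: φ = +49.93717°, λ = +39.70717°
RS2: φ = -0.88233°, λ = -28.90533°
STA-77: φ = +10.50000°, λ = +111.20617°
δ₁₃ = central angle FC-79→STA-77 = 1.223573 rad  (haversine)
θ₁₃ = bearing FC-79→STA-77 = 97.424°,  θ₁₂ = bearing FC-79→RS2 = 252.756°
dₓₜ = R·arcsin(sin δ₁₃ · sin(θ₁₃ − θ₁₂)) = 6378·arcsin(0.94032·sin(-155.332°)) = -2572.182 km
|dₓₜ| = 2572.182 km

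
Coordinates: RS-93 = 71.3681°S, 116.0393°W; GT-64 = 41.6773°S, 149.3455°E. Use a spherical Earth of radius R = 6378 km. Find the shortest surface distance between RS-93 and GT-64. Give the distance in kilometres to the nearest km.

5827 km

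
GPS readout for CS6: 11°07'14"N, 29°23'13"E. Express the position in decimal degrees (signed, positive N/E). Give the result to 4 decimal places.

+11.1206°, +29.3869°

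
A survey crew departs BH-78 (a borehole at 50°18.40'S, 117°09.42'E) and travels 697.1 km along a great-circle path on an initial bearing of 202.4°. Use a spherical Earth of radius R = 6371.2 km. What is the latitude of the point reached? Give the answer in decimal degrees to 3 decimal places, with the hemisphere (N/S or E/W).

BH-78: φ = -50.30667°, λ = +117.15700°
δ = d/R = 697.1/6371.2 = 0.109414 rad
φ₂ = arcsin(sin φ₁ cos δ + cos φ₁ sin δ cos θ)
   = arcsin(-0.76947·0.99402 + 0.63868·0.10920·-0.92455) = -56.03218°
λ₂ = λ₁ + atan2(sin θ sin δ cos φ₁, cos δ − sin φ₁ sin φ₂) = 112.88592°

56.032°S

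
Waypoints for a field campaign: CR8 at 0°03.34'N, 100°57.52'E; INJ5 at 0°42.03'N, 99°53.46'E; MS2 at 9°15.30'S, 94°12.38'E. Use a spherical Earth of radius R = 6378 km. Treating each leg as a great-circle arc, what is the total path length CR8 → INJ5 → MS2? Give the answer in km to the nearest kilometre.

1414 km

CR8: φ = +0.05567°, λ = +100.95867°
INJ5: φ = +0.70050°, λ = +99.89100°
MS2: φ = -9.25500°, λ = +94.20633°
CR8→INJ5: c = 0.021769 rad, d = 138.84 km
INJ5→MS2: c = 0.199888 rad, d = 1274.89 km
Total = 138.84 + 1274.89 = 1413.73 km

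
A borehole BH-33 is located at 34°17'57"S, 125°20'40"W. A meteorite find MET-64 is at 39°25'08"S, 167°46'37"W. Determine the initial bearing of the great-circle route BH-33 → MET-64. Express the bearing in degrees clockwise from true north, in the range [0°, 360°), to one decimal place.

248.7°

BH-33: φ = -34.29917°, λ = -125.34444°
MET-64: φ = -39.41889°, λ = -167.77694°
Δλ = -42.4325°
y = sin Δλ · cos φ₂ = -0.521238
x = cos φ₁ sin φ₂ − sin φ₁ cos φ₂ cos Δλ = -0.203261
θ = atan2(y, x) = -111.3037° → 248.6963° (mod 360°)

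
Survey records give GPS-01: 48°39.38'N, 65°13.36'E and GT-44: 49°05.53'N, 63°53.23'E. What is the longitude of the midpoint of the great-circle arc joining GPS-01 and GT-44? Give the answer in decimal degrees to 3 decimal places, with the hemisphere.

GPS-01: φ = +48.65633°, λ = +65.22267°
GT-44: φ = +49.09217°, λ = +63.88717°
Bx = cos φ₂ cos Δλ = 0.654666,  By = cos φ₂ sin Δλ = -0.015262
φₘ = atan2(sin φ₁ + sin φ₂, √((cos φ₁ + Bx)² + By²)) = 48.87618°
λₘ = λ₁ + atan2(By, cos φ₁ + Bx) = 64.55783°

64.558°E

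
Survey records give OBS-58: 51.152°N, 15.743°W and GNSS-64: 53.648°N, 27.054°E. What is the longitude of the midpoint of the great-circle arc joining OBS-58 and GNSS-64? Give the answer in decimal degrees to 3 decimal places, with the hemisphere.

5.020°E

Bx = cos φ₂ cos Δλ = 0.434935,  By = cos φ₂ sin Δλ = 0.402712
φₘ = atan2(sin φ₁ + sin φ₂, √((cos φ₁ + Bx)² + By²)) = 54.35717°
λₘ = λ₁ + atan2(By, cos φ₁ + Bx) = 5.02038°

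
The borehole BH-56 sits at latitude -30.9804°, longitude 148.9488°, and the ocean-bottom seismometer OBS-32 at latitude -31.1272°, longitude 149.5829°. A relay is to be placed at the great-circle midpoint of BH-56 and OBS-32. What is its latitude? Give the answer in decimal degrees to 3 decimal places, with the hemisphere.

31.054°S

Bx = cos φ₂ cos Δλ = 0.855969,  By = cos φ₂ sin Δλ = 0.009474
φₘ = atan2(sin φ₁ + sin φ₂, √((cos φ₁ + Bx)² + By²)) = -31.05419°
λₘ = λ₁ + atan2(By, cos φ₁ + Bx) = 149.26561°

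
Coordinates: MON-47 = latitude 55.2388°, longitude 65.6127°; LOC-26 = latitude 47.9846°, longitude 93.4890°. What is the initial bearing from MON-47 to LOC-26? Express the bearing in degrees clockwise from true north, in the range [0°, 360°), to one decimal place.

Δλ = 27.8763°
y = sin Δλ · cos φ₂ = 0.312955
x = cos φ₁ sin φ₂ − sin φ₁ cos φ₂ cos Δλ = -0.062463
θ = atan2(y, x) = 101.2875° → 101.2875° (mod 360°)

101.3°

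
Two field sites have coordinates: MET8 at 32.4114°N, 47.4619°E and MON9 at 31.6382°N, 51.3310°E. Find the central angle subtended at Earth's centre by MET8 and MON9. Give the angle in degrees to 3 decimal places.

Δφ = -0.7732°,  Δλ = 3.8691°
a = sin²(Δφ/2) + cos φ₁ cos φ₂ sin²(Δλ/2) = 0.000865
c = 2·arcsin(√a) = 0.058817 rad = 3.3700°

3.370°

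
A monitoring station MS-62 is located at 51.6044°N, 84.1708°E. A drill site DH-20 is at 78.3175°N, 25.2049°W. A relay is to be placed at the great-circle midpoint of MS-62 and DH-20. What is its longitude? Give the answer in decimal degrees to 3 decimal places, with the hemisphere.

65.144°E

Bx = cos φ₂ cos Δλ = -0.067178,  By = cos φ₂ sin Δλ = -0.191020
φₘ = atan2(sin φ₁ + sin φ₂, √((cos φ₁ + Bx)² + By²)) = 71.61634°
λₘ = λ₁ + atan2(By, cos φ₁ + Bx) = 65.14366°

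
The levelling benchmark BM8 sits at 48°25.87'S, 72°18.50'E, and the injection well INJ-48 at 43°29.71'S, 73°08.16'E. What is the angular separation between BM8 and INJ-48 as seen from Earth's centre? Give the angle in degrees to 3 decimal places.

4.969°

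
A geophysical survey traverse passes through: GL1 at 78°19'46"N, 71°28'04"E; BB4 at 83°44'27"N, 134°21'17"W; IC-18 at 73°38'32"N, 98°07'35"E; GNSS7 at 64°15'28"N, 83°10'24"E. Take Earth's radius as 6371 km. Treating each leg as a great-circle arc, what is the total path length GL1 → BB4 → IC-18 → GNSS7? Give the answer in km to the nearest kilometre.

5450 km

GL1: φ = +78.32944°, λ = +71.46778°
BB4: φ = +83.74083°, λ = -134.35472°
IC-18: φ = +73.64222°, λ = +98.12639°
GNSS7: φ = +64.25778°, λ = +83.17333°
GL1→BB4: c = 0.305698 rad, d = 1947.60 km
BB4→IC-18: c = 0.362251 rad, d = 2307.90 km
IC-18→GNSS7: c = 0.187494 rad, d = 1194.53 km
Total = 1947.60 + 2307.90 + 1194.53 = 5450.03 km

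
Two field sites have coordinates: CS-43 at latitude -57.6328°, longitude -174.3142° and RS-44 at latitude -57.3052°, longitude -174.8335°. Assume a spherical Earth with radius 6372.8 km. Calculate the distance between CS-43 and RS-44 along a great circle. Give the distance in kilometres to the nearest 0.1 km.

Δφ = 0.3276°,  Δλ = -0.5193°
a = sin²(Δφ/2) + cos φ₁ cos φ₂ sin²(Δλ/2) = 0.000014
c = 2·arcsin(√a) = 0.007513 rad = 0.4305°
d = R·c = 6372.8 × 0.007513 = 47.9 km

47.9 km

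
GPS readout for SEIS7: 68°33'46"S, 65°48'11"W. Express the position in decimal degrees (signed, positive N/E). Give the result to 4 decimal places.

lat: 68.5628° S → -68.5628°
lon: 65.8031° W → -65.8031°

-68.5628°, -65.8031°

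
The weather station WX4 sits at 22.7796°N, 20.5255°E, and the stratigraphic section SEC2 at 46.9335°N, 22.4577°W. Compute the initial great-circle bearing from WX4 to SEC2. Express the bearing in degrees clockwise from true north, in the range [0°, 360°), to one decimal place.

315.9°

Δλ = -42.9832°
y = sin Δλ · cos φ₂ = -0.465554
x = cos φ₁ sin φ₂ − sin φ₁ cos φ₂ cos Δλ = 0.480163
θ = atan2(y, x) = -44.1150° → 315.8850° (mod 360°)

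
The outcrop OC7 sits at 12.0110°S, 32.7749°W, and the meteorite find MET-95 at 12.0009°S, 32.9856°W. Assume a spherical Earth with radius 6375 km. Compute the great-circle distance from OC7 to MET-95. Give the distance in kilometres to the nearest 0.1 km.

Δφ = 0.0101°,  Δλ = -0.2107°
a = sin²(Δφ/2) + cos φ₁ cos φ₂ sin²(Δλ/2) = 0.000003
c = 2·arcsin(√a) = 0.003601 rad = 0.2063°
d = R·c = 6375 × 0.003601 = 23.0 km

23.0 km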